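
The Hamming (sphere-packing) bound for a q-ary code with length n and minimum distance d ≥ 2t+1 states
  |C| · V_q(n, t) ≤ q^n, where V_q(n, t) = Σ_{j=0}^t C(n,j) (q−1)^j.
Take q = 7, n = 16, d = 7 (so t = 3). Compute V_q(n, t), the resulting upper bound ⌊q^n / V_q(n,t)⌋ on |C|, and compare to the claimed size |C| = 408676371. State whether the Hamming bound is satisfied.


V_q(n, t) = 125377, q^n = 33232930569601, Hamming bound = 265064011, |C| = 408676371 > bound (violated).

Step 1: Compute V_q(n, t) = Σ_{j=0}^3 C(n, j) (q−1)^j.
  j = 0: C(16,0)·(6)^0 = 1·1 = 1.
  j = 1: C(16,1)·(6)^1 = 16·6 = 96.
  j = 2: C(16,2)·(6)^2 = 120·36 = 4320.
  j = 3: C(16,3)·(6)^3 = 560·216 = 120960.
  V_q(n, t) = 1 + 96 + 4320 + 120960 = 125377.
Step 2: q^n = 7^16 = 33232930569601.
Step 3: Hamming bound ⌊q^n / V_q(n,t)⌋ = ⌊33232930569601/125377⌋ = 265064011.
Step 4: Compare |C| = 408676371 to 265064011: violated.
The claimed |C| lies above the Hamming bound, so no 7-ary code of length 16 with d ≥ 7 can have 408676371 codewords.


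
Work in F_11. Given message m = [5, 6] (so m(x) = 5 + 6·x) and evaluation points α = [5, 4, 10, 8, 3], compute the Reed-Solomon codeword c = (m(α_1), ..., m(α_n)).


c = [2, 7, 10, 9, 1]

Message polynomial: m(x) = 5 + 6·x (mod 11).
For each evaluation point α_i, compute m(α_i) mod 11:
  α_1 = 5: Horner steps 6 → 2, so m(5) = 2.
  α_2 = 4: Horner steps 6 → 7, so m(4) = 7.
  α_3 = 10: Horner steps 6 → 10, so m(10) = 10.
  α_4 = 8: Horner steps 6 → 9, so m(8) = 9.
  α_5 = 3: Horner steps 6 → 1, so m(3) = 1.
Codeword c = [2, 7, 10, 9, 1] ∈ F_11^5.


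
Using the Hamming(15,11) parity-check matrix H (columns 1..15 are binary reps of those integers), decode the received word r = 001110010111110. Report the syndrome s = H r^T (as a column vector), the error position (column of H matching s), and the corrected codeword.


s = (0, 1, 0, 0)^T, error position = 4, corrected codeword c = 001010010111110

Compute s = H r^T mod 2 one row at a time:
  s_1 = 1 + 0 + 1 + 1 + 1 + 1 + 1 + 0 = 6 ≡ 0 (mod 2).
  s_2 = 1 + 1 + 0 + 0 + 1 + 1 + 1 + 0 = 5 ≡ 1 (mod 2).
  s_3 = 0 + 1 + 0 + 0 + 1 + 1 + 1 + 0 = 4 ≡ 0 (mod 2).
  s_4 = 0 + 1 + 1 + 0 + 0 + 1 + 1 + 0 = 4 ≡ 0 (mod 2).
s = (0, 1, 0, 0)^T — this equals column 4 of H (binary 0100), so error is at position 4.
Correct: flip bit 4 of r = 001110010111110 to get c = 001010010111110.


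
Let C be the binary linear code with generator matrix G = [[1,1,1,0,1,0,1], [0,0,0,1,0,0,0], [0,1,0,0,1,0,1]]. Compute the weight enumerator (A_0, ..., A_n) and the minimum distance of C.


Weight distribution: A_0 = 1, A_1 = 1, A_2 = 1, A_3 = 2, A_4 = 1, A_5 = 1, A_6 = 1. Minimum distance d = 1.

Enumerate all 2^3 = 8 messages m ∈ F_2^3.
For each, compute codeword c = mG in F_2^7, then tally its weight.
  m = 000 → c = 0000000, weight = 0.
  m = 100 → c = 1110101, weight = 5.
  m = 010 → c = 0001000, weight = 1.
  m = 110 → c = 1111101, weight = 6.
  m = 001 → c = 0100101, weight = 3.
  m = 101 → c = 1010000, weight = 2.
  m = 011 → c = 0101101, weight = 4.
  m = 111 → c = 1011000, weight = 3.
Tally weights:
  weight 0: 1 codewords.
  weight 1: 1 codewords.
  weight 2: 1 codewords.
  weight 3: 2 codewords.
  weight 4: 1 codewords.
  weight 5: 1 codewords.
  weight 6: 1 codewords.
Minimum distance d = smallest w > 0 with A_w > 0 = 1.
Sanity: Σ A_w = 8 = 2^3 = 8 ✓.


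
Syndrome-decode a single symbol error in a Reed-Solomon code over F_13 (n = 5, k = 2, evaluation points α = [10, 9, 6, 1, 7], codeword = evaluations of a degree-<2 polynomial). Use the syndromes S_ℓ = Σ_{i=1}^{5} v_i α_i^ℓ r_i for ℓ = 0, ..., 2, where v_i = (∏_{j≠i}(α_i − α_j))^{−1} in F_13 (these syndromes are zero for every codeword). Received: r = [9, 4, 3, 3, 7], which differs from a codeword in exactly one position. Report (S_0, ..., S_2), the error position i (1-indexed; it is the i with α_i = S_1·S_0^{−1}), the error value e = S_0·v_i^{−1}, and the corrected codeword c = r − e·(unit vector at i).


S = (8, 9, 2), error at position 3, error magnitude e = 1, c = [9, 4, 2, 3, 7].

Step 1: column multipliers v_i = (∏_{j≠i}(α_i − α_j))^{−1} mod 13.
  i = 1 (α = 10): (10−9)(10−6)(10−1)(10−7) = 1·4·9·3 = 108 ≡ 4, so v_1 = 4^{−1} = 10 (mod 13).
  i = 2 (α = 9): (9−10)(9−6)(9−1)(9−7) = (−1)·3·8·2 = −48 ≡ 4, so v_2 = 4^{−1} = 10 (mod 13).
  i = 3 (α = 6): (6−10)(6−9)(6−1)(6−7) = (−4)·(−3)·5·(−1) = −60 ≡ 5, so v_3 = 5^{−1} = 8 (mod 13).
  i = 4 (α = 1): (1−10)(1−9)(1−6)(1−7) = (−9)·(−8)·(−5)·(−6) = 2160 ≡ 2, so v_4 = 2^{−1} = 7 (mod 13).
  i = 5 (α = 7): (7−10)(7−9)(7−6)(7−1) = (−3)·(−2)·1·6 = 36 ≡ 10, so v_5 = 10^{−1} = 4 (mod 13).
  v = [10, 10, 8, 7, 4].
Step 2: syndromes of r = [9, 4, 3, 3, 7] (all sums mod 13).
  S_0 = Σ v_i r_i = 10·9 + 10·4 + 8·3 + 7·3 + 4·7 = 203 ≡ 8.
  S_1 = Σ v_i α_i r_i = 10·10·9 + 10·9·4 + 8·6·3 + 7·1·3 + 4·7·7 = 1621 ≡ 9.
  α_i^2 mod 13 = [9, 3, 10, 1, 10].
  S_2 = Σ v_i α_i^2 r_i = 10·9·9 + 10·3·4 + 8·10·3 + 7·1·3 + 4·10·7 = 1471 ≡ 2.
  S = (8, 9, 2) ≠ 0, so r is not a codeword (an error is present).
Step 3: locate the error. For a single error e at position i, S_ℓ = v_i·e·α_i^ℓ, so α_err = S_1/S_0.
  S_0^{−1} = 8^{−1} = 5 (mod 13), so α_err = 9·5 = 45 ≡ 6 = α_3. Error position i = 3.
  Consistency check: S_2/S_1 = 2·3 = 6 ≡ 6 = α_err ✓ (single-error assumption holds).
Step 4: error magnitude e = S_0/v_3 = S_0·∏_{j≠3}(α_3 − α_j) = 8·5 = 40 ≡ 1 (mod 13).
Step 5: correct position 3: c_3 = r_3 − e = 3 − 1 ≡ 2 (mod 13). Hence c = [9, 4, 2, 3, 7].
  Check: interpolating c through the α_i gives m(x) = 11 + 5·x (degree < 2) with m(α_i) = c_i for every i, so c is indeed a codeword.


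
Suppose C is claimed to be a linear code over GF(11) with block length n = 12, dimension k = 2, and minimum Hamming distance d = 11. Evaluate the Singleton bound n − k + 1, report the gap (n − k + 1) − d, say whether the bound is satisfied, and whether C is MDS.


Singleton RHS = n − k + 1 = 11, slack = 0, bound satisfied, MDS.

Singleton bound: d ≤ n − k + 1.
Here n = 12, k = 2, so n − k + 1 = 11.
Given d = 11, check d ≤ 11: YES.
Slack = (n − k + 1) − d = 0.
The code is MDS (slack = 0).
Description: the claimed parameters are [12, 2, 11]_11; such a code would be MDS (meets Singleton bound).


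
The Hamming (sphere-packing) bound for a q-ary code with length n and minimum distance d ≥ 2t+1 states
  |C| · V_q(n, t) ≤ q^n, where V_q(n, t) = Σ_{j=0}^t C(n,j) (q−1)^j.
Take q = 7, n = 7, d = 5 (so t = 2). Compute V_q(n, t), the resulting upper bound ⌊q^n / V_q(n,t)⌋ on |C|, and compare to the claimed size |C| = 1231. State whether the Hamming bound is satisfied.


V_q(n, t) = 799, q^n = 823543, Hamming bound = 1030, |C| = 1231 > bound (violated).

Step 1: Compute V_q(n, t) = Σ_{j=0}^2 C(n, j) (q−1)^j.
  j = 0: C(7,0)·(6)^0 = 1·1 = 1.
  j = 1: C(7,1)·(6)^1 = 7·6 = 42.
  j = 2: C(7,2)·(6)^2 = 21·36 = 756.
  V_q(n, t) = 1 + 42 + 756 = 799.
Step 2: q^n = 7^7 = 823543.
Step 3: Hamming bound ⌊q^n / V_q(n,t)⌋ = ⌊823543/799⌋ = 1030.
Step 4: Compare |C| = 1231 to 1030: violated.
The claimed |C| lies above the Hamming bound, so no 7-ary code of length 7 with d ≥ 5 can have 1231 codewords.


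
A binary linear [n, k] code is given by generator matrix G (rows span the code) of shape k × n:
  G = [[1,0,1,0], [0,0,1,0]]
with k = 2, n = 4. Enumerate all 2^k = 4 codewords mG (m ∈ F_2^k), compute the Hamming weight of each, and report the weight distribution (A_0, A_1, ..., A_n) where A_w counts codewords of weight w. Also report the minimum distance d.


Weight distribution: A_0 = 1, A_1 = 2, A_2 = 1. Minimum distance d = 1.

Enumerate all 2^2 = 4 messages m ∈ F_2^2.
For each, compute codeword c = mG in F_2^4, then tally its weight.
  m = 00 → c = 0000, weight = 0.
  m = 10 → c = 1010, weight = 2.
  m = 01 → c = 0010, weight = 1.
  m = 11 → c = 1000, weight = 1.
Tally weights:
  weight 0: 1 codewords.
  weight 1: 2 codewords.
  weight 2: 1 codewords.
Minimum distance d = smallest w > 0 with A_w > 0 = 1.
Sanity: Σ A_w = 4 = 2^2 = 4 ✓.


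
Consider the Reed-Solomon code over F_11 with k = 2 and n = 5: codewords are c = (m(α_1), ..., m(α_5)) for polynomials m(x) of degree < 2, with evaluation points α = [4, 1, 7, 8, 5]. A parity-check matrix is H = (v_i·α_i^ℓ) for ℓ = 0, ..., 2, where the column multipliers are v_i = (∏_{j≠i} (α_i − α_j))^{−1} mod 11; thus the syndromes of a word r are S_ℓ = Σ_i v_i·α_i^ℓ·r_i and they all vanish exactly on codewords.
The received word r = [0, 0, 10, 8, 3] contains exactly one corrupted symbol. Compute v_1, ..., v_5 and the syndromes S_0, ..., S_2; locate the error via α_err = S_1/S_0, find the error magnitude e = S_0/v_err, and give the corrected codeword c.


S = (9, 3, 1), error at position 1, error magnitude e = 6, c = [5, 0, 10, 8, 3].

Step 1: column multipliers v_i = (∏_{j≠i}(α_i − α_j))^{−1} mod 11.
  i = 1 (α = 4): (4−1)(4−7)(4−8)(4−5) = 3·(−3)·(−4)·(−1) = −36 ≡ 8, so v_1 = 8^{−1} = 7 (mod 11).
  i = 2 (α = 1): (1−4)(1−7)(1−8)(1−5) = (−3)·(−6)·(−7)·(−4) = 504 ≡ 9, so v_2 = 9^{−1} = 5 (mod 11).
  i = 3 (α = 7): (7−4)(7−1)(7−8)(7−5) = 3·6·(−1)·2 = −36 ≡ 8, so v_3 = 8^{−1} = 7 (mod 11).
  i = 4 (α = 8): (8−4)(8−1)(8−7)(8−5) = 4·7·1·3 = 84 ≡ 7, so v_4 = 7^{−1} = 8 (mod 11).
  i = 5 (α = 5): (5−4)(5−1)(5−7)(5−8) = 1·4·(−2)·(−3) = 24 ≡ 2, so v_5 = 2^{−1} = 6 (mod 11).
  v = [7, 5, 7, 8, 6].
Step 2: syndromes of r = [0, 0, 10, 8, 3] (all sums mod 11).
  S_0 = Σ v_i r_i = 7·0 + 5·0 + 7·10 + 8·8 + 6·3 = 152 ≡ 9.
  S_1 = Σ v_i α_i r_i = 7·4·0 + 5·1·0 + 7·7·10 + 8·8·8 + 6·5·3 = 1092 ≡ 3.
  α_i^2 mod 11 = [5, 1, 5, 9, 3].
  S_2 = Σ v_i α_i^2 r_i = 7·5·0 + 5·1·0 + 7·5·10 + 8·9·8 + 6·3·3 = 980 ≡ 1.
  S = (9, 3, 1) ≠ 0, so r is not a codeword (an error is present).
Step 3: locate the error. For a single error e at position i, S_ℓ = v_i·e·α_i^ℓ, so α_err = S_1/S_0.
  S_0^{−1} = 9^{−1} = 5 (mod 11), so α_err = 3·5 = 15 ≡ 4 = α_1. Error position i = 1.
  Consistency check: S_2/S_1 = 1·4 = 4 ≡ 4 = α_err ✓ (single-error assumption holds).
Step 4: error magnitude e = S_0/v_1 = S_0·∏_{j≠1}(α_1 − α_j) = 9·8 = 72 ≡ 6 (mod 11).
Step 5: correct position 1: c_1 = r_1 − e = 0 − 6 ≡ 5 (mod 11). Hence c = [5, 0, 10, 8, 3].
  Check: interpolating c through the α_i gives m(x) = 2 + 9·x (degree < 2) with m(α_i) = c_i for every i, so c is indeed a codeword.


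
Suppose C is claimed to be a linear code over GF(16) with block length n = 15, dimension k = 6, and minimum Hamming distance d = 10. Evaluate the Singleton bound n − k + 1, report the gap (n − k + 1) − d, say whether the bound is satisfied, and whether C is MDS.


Singleton RHS = n − k + 1 = 10, slack = 0, bound satisfied, MDS.

Singleton bound: d ≤ n − k + 1.
Here n = 15, k = 6, so n − k + 1 = 10.
Given d = 10, check d ≤ 10: YES.
Slack = (n − k + 1) − d = 0.
The code is MDS (slack = 0).
Description: the claimed parameters are [15, 6, 10]_16; such a code would be MDS (meets Singleton bound).


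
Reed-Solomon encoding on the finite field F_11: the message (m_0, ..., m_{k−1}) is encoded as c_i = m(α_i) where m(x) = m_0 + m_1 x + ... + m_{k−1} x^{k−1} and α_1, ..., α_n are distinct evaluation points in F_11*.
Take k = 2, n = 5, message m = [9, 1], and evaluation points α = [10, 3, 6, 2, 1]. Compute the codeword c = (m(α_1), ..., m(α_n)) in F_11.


c = [8, 1, 4, 0, 10]

Message polynomial: m(x) = 9 + 1·x (mod 11).
For each evaluation point α_i, compute m(α_i) mod 11:
  α_1 = 10: Horner steps 1 → 8, so m(10) = 8.
  α_2 = 3: Horner steps 1 → 1, so m(3) = 1.
  α_3 = 6: Horner steps 1 → 4, so m(6) = 4.
  α_4 = 2: Horner steps 1 → 0, so m(2) = 0.
  α_5 = 1: Horner steps 1 → 10, so m(1) = 10.
Codeword c = [8, 1, 4, 0, 10] ∈ F_11^5.


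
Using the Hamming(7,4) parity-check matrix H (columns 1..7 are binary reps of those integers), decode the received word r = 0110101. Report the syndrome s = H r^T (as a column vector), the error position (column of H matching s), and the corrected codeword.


s = (0, 1, 1)^T, error position = 3, corrected codeword c = 0100101

Compute s = H r^T mod 2 one row at a time:
  s_1 = 0 + 1 + 0 + 1 = 2 ≡ 0 (mod 2).
  s_2 = 1 + 1 + 0 + 1 = 3 ≡ 1 (mod 2).
  s_3 = 0 + 1 + 1 + 1 = 3 ≡ 1 (mod 2).
s = (0, 1, 1)^T — this equals column 3 of H (binary 011), so error is at position 3.
Correct: flip bit 3 of r = 0110101 to get c = 0100101.


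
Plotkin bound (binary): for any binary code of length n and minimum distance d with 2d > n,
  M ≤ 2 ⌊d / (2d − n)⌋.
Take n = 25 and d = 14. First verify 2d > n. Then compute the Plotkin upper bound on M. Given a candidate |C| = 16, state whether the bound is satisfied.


Plotkin bound M ≤ 8; given |C| = 16 > bound (violated).

Check applicability: 2d = 28, n = 25.
2d − n = 3 > 0, so Plotkin applies.
Compute d/(2d−n) = 14/3 ≈ 4.6667.
⌊d/(2d−n)⌋ = 4.
Plotkin bound: M ≤ 2·4 = 8.
Given |C| = 16, check: VIOLATED.
This |C| is above the Plotkin bound, so no binary code with n = 25, d = 14 and 16 codewords exists.


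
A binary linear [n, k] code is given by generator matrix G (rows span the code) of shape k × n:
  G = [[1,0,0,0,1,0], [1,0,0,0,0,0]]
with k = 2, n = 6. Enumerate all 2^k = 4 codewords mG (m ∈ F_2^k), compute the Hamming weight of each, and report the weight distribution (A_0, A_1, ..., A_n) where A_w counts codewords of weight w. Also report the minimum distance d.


Weight distribution: A_0 = 1, A_1 = 2, A_2 = 1. Minimum distance d = 1.

Enumerate all 2^2 = 4 messages m ∈ F_2^2.
For each, compute codeword c = mG in F_2^6, then tally its weight.
  m = 00 → c = 000000, weight = 0.
  m = 10 → c = 100010, weight = 2.
  m = 01 → c = 100000, weight = 1.
  m = 11 → c = 000010, weight = 1.
Tally weights:
  weight 0: 1 codewords.
  weight 1: 2 codewords.
  weight 2: 1 codewords.
Minimum distance d = smallest w > 0 with A_w > 0 = 1.
Sanity: Σ A_w = 4 = 2^2 = 4 ✓.


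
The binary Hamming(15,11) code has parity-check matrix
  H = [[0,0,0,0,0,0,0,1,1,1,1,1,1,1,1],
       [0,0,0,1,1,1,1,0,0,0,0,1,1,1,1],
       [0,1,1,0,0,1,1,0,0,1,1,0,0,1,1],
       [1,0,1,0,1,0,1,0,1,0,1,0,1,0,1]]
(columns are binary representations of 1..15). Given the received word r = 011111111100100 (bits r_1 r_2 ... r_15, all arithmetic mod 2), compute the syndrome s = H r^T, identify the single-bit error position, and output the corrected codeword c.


s = (0, 1, 1, 1)^T, error position = 7, corrected codeword c = 011111011100100

Compute s = H r^T mod 2 one row at a time:
  s_1 = 1 + 1 + 1 + 0 + 0 + 1 + 0 + 0 = 4 ≡ 0 (mod 2).
  s_2 = 1 + 1 + 1 + 1 + 0 + 1 + 0 + 0 = 5 ≡ 1 (mod 2).
  s_3 = 1 + 1 + 1 + 1 + 1 + 0 + 0 + 0 = 5 ≡ 1 (mod 2).
  s_4 = 0 + 1 + 1 + 1 + 1 + 0 + 1 + 0 = 5 ≡ 1 (mod 2).
s = (0, 1, 1, 1)^T — this equals column 7 of H (binary 0111), so error is at position 7.
Correct: flip bit 7 of r = 011111111100100 to get c = 011111011100100.


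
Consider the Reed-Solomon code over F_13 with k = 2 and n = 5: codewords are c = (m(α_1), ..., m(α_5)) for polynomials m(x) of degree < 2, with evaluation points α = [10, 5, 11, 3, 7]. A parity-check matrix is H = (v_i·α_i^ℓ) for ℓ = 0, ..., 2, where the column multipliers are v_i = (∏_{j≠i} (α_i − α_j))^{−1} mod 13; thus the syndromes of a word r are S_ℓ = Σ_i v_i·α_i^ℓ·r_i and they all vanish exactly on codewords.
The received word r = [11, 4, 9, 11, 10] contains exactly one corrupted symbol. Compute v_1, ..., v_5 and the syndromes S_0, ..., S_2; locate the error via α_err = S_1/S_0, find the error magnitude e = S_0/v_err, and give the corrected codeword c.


S = (8, 2, 7), error at position 1, error magnitude e = 5, c = [6, 4, 9, 11, 10].

Step 1: column multipliers v_i = (∏_{j≠i}(α_i − α_j))^{−1} mod 13.
  i = 1 (α = 10): (10−5)(10−11)(10−3)(10−7) = 5·(−1)·7·3 = −105 ≡ 12, so v_1 = 12^{−1} = 12 (mod 13).
  i = 2 (α = 5): (5−10)(5−11)(5−3)(5−7) = (−5)·(−6)·2·(−2) = −120 ≡ 10, so v_2 = 10^{−1} = 4 (mod 13).
  i = 3 (α = 11): (11−10)(11−5)(11−3)(11−7) = 1·6·8·4 = 192 ≡ 10, so v_3 = 10^{−1} = 4 (mod 13).
  i = 4 (α = 3): (3−10)(3−5)(3−11)(3−7) = (−7)·(−2)·(−8)·(−4) = 448 ≡ 6, so v_4 = 6^{−1} = 11 (mod 13).
  i = 5 (α = 7): (7−10)(7−5)(7−11)(7−3) = (−3)·2·(−4)·4 = 96 ≡ 5, so v_5 = 5^{−1} = 8 (mod 13).
  v = [12, 4, 4, 11, 8].
Step 2: syndromes of r = [11, 4, 9, 11, 10] (all sums mod 13).
  S_0 = Σ v_i r_i = 12·11 + 4·4 + 4·9 + 11·11 + 8·10 = 385 ≡ 8.
  S_1 = Σ v_i α_i r_i = 12·10·11 + 4·5·4 + 4·11·9 + 11·3·11 + 8·7·10 = 2719 ≡ 2.
  α_i^2 mod 13 = [9, 12, 4, 9, 10].
  S_2 = Σ v_i α_i^2 r_i = 12·9·11 + 4·12·4 + 4·4·9 + 11·9·11 + 8·10·10 = 3413 ≡ 7.
  S = (8, 2, 7) ≠ 0, so r is not a codeword (an error is present).
Step 3: locate the error. For a single error e at position i, S_ℓ = v_i·e·α_i^ℓ, so α_err = S_1/S_0.
  S_0^{−1} = 8^{−1} = 5 (mod 13), so α_err = 2·5 = 10 ≡ 10 = α_1. Error position i = 1.
  Consistency check: S_2/S_1 = 7·7 = 49 ≡ 10 = α_err ✓ (single-error assumption holds).
Step 4: error magnitude e = S_0/v_1 = S_0·∏_{j≠1}(α_1 − α_j) = 8·12 = 96 ≡ 5 (mod 13).
Step 5: correct position 1: c_1 = r_1 − e = 11 − 5 ≡ 6 (mod 13). Hence c = [6, 4, 9, 11, 10].
  Check: interpolating c through the α_i gives m(x) = 2 + 3·x (degree < 2) with m(α_i) = c_i for every i, so c is indeed a codeword.


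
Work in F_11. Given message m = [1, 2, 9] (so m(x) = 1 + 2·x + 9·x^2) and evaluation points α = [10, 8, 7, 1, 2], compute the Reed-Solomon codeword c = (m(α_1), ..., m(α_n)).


c = [8, 10, 5, 1, 8]

Message polynomial: m(x) = 1 + 2·x + 9·x^2 (mod 11).
For each evaluation point α_i, compute m(α_i) mod 11:
  α_1 = 10: Horner steps 9 → 4 → 8, so m(10) = 8.
  α_2 = 8: Horner steps 9 → 8 → 10, so m(8) = 10.
  α_3 = 7: Horner steps 9 → 10 → 5, so m(7) = 5.
  α_4 = 1: Horner steps 9 → 0 → 1, so m(1) = 1.
  α_5 = 2: Horner steps 9 → 9 → 8, so m(2) = 8.
Codeword c = [8, 10, 5, 1, 8] ∈ F_11^5.


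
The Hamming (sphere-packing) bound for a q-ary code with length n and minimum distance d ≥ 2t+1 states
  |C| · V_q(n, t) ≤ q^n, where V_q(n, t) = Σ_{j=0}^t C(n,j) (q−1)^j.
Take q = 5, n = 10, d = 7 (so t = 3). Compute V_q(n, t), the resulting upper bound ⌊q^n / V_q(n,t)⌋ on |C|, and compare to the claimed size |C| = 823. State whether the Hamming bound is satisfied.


V_q(n, t) = 8441, q^n = 9765625, Hamming bound = 1156, |C| = 823 ≤ bound (satisfied).

Step 1: Compute V_q(n, t) = Σ_{j=0}^3 C(n, j) (q−1)^j.
  j = 0: C(10,0)·(4)^0 = 1·1 = 1.
  j = 1: C(10,1)·(4)^1 = 10·4 = 40.
  j = 2: C(10,2)·(4)^2 = 45·16 = 720.
  j = 3: C(10,3)·(4)^3 = 120·64 = 7680.
  V_q(n, t) = 1 + 40 + 720 + 7680 = 8441.
Step 2: q^n = 5^10 = 9765625.
Step 3: Hamming bound ⌊q^n / V_q(n,t)⌋ = ⌊9765625/8441⌋ = 1156.
Step 4: Compare |C| = 823 to 1156: satisfied.
The claimed |C| lies below the Hamming bound.


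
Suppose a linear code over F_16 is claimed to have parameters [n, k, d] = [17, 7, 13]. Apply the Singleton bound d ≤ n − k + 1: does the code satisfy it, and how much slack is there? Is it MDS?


Singleton RHS = n − k + 1 = 11, slack = -2, bound violated (no such code; not MDS).

Singleton bound: d ≤ n − k + 1.
Here n = 17, k = 7, so n − k + 1 = 11.
Given d = 13, check d ≤ 11: NO.
Slack = (n − k + 1) − d = -2.
The slack is negative: d = 13 exceeds n − k + 1 = 11 by 2, so the Singleton bound is violated and no linear [17, 7, 13]_16 code can exist. In particular it is not MDS (MDS requires d = n − k + 1 exactly).
Description: the claimed parameters are [17, 7, 13]_16; such a code would be impossible (violates the Singleton bound).


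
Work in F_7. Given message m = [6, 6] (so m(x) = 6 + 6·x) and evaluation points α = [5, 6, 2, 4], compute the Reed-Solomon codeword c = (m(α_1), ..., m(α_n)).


c = [1, 0, 4, 2]

Message polynomial: m(x) = 6 + 6·x (mod 7).
For each evaluation point α_i, compute m(α_i) mod 7:
  α_1 = 5: Horner steps 6 → 1, so m(5) = 1.
  α_2 = 6: Horner steps 6 → 0, so m(6) = 0.
  α_3 = 2: Horner steps 6 → 4, so m(2) = 4.
  α_4 = 4: Horner steps 6 → 2, so m(4) = 2.
Codeword c = [1, 0, 4, 2] ∈ F_7^4.


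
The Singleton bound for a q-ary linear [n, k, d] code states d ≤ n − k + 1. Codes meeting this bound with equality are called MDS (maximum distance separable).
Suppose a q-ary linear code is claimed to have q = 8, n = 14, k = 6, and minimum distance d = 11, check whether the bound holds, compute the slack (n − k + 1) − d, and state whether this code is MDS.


Singleton RHS = n − k + 1 = 9, slack = -2, bound violated (no such code; not MDS).

Singleton bound: d ≤ n − k + 1.
Here n = 14, k = 6, so n − k + 1 = 9.
Given d = 11, check d ≤ 9: NO.
Slack = (n − k + 1) − d = -2.
The slack is negative: d = 11 exceeds n − k + 1 = 9 by 2, so the Singleton bound is violated and no linear [14, 6, 11]_8 code can exist. In particular it is not MDS (MDS requires d = n − k + 1 exactly).
Description: the claimed parameters are [14, 6, 11]_8; such a code would be impossible (violates the Singleton bound).


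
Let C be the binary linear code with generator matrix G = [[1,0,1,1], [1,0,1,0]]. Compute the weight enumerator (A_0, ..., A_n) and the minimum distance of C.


Weight distribution: A_0 = 1, A_1 = 1, A_2 = 1, A_3 = 1. Minimum distance d = 1.

Enumerate all 2^2 = 4 messages m ∈ F_2^2.
For each, compute codeword c = mG in F_2^4, then tally its weight.
  m = 00 → c = 0000, weight = 0.
  m = 10 → c = 1011, weight = 3.
  m = 01 → c = 1010, weight = 2.
  m = 11 → c = 0001, weight = 1.
Tally weights:
  weight 0: 1 codewords.
  weight 1: 1 codewords.
  weight 2: 1 codewords.
  weight 3: 1 codewords.
Minimum distance d = smallest w > 0 with A_w > 0 = 1.
Sanity: Σ A_w = 4 = 2^2 = 4 ✓.


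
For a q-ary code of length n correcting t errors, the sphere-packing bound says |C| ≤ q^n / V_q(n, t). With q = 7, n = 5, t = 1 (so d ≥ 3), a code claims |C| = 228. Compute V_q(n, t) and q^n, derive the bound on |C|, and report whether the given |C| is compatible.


V_q(n, t) = 31, q^n = 16807, Hamming bound = 542, |C| = 228 ≤ bound (satisfied).

Step 1: Compute V_q(n, t) = Σ_{j=0}^1 C(n, j) (q−1)^j.
  j = 0: C(5,0)·(6)^0 = 1·1 = 1.
  j = 1: C(5,1)·(6)^1 = 5·6 = 30.
  V_q(n, t) = 1 + 30 = 31.
Step 2: q^n = 7^5 = 16807.
Step 3: Hamming bound ⌊q^n / V_q(n,t)⌋ = ⌊16807/31⌋ = 542.
Step 4: Compare |C| = 228 to 542: satisfied.
The claimed |C| lies below the Hamming bound.


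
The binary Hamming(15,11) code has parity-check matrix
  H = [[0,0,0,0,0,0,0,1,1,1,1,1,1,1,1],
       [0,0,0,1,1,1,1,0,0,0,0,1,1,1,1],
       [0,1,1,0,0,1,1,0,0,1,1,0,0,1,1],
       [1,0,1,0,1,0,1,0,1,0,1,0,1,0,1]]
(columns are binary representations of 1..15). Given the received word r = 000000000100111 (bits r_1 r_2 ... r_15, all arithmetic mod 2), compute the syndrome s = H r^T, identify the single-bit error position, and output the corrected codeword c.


s = (0, 1, 1, 0)^T, error position = 6, corrected codeword c = 000001000100111

Compute s = H r^T mod 2 one row at a time:
  s_1 = 0 + 0 + 1 + 0 + 0 + 1 + 1 + 1 = 4 ≡ 0 (mod 2).
  s_2 = 0 + 0 + 0 + 0 + 0 + 1 + 1 + 1 = 3 ≡ 1 (mod 2).
  s_3 = 0 + 0 + 0 + 0 + 1 + 0 + 1 + 1 = 3 ≡ 1 (mod 2).
  s_4 = 0 + 0 + 0 + 0 + 0 + 0 + 1 + 1 = 2 ≡ 0 (mod 2).
s = (0, 1, 1, 0)^T — this equals column 6 of H (binary 0110), so error is at position 6.
Correct: flip bit 6 of r = 000000000100111 to get c = 000001000100111.


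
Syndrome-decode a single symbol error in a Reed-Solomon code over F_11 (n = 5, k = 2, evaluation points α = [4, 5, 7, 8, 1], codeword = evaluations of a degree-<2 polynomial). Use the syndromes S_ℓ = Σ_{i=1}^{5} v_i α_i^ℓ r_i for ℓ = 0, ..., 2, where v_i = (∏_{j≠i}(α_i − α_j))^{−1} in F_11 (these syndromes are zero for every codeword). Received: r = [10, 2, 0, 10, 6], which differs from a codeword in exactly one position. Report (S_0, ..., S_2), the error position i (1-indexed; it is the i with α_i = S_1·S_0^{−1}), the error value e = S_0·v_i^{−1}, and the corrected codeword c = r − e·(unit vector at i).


S = (5, 9, 3), error at position 1, error magnitude e = 7, c = [3, 2, 0, 10, 6].

Step 1: column multipliers v_i = (∏_{j≠i}(α_i − α_j))^{−1} mod 11.
  i = 1 (α = 4): (4−5)(4−7)(4−8)(4−1) = (−1)·(−3)·(−4)·3 = −36 ≡ 8, so v_1 = 8^{−1} = 7 (mod 11).
  i = 2 (α = 5): (5−4)(5−7)(5−8)(5−1) = 1·(−2)·(−3)·4 = 24 ≡ 2, so v_2 = 2^{−1} = 6 (mod 11).
  i = 3 (α = 7): (7−4)(7−5)(7−8)(7−1) = 3·2·(−1)·6 = −36 ≡ 8, so v_3 = 8^{−1} = 7 (mod 11).
  i = 4 (α = 8): (8−4)(8−5)(8−7)(8−1) = 4·3·1·7 = 84 ≡ 7, so v_4 = 7^{−1} = 8 (mod 11).
  i = 5 (α = 1): (1−4)(1−5)(1−7)(1−8) = (−3)·(−4)·(−6)·(−7) = 504 ≡ 9, so v_5 = 9^{−1} = 5 (mod 11).
  v = [7, 6, 7, 8, 5].
Step 2: syndromes of r = [10, 2, 0, 10, 6] (all sums mod 11).
  S_0 = Σ v_i r_i = 7·10 + 6·2 + 7·0 + 8·10 + 5·6 = 192 ≡ 5.
  S_1 = Σ v_i α_i r_i = 7·4·10 + 6·5·2 + 7·7·0 + 8·8·10 + 5·1·6 = 1010 ≡ 9.
  α_i^2 mod 11 = [5, 3, 5, 9, 1].
  S_2 = Σ v_i α_i^2 r_i = 7·5·10 + 6·3·2 + 7·5·0 + 8·9·10 + 5·1·6 = 1136 ≡ 3.
  S = (5, 9, 3) ≠ 0, so r is not a codeword (an error is present).
Step 3: locate the error. For a single error e at position i, S_ℓ = v_i·e·α_i^ℓ, so α_err = S_1/S_0.
  S_0^{−1} = 5^{−1} = 9 (mod 11), so α_err = 9·9 = 81 ≡ 4 = α_1. Error position i = 1.
  Consistency check: S_2/S_1 = 3·5 = 15 ≡ 4 = α_err ✓ (single-error assumption holds).
Step 4: error magnitude e = S_0/v_1 = S_0·∏_{j≠1}(α_1 − α_j) = 5·8 = 40 ≡ 7 (mod 11).
Step 5: correct position 1: c_1 = r_1 − e = 10 − 7 ≡ 3 (mod 11). Hence c = [3, 2, 0, 10, 6].
  Check: interpolating c through the α_i gives m(x) = 7 + 10·x (degree < 2) with m(α_i) = c_i for every i, so c is indeed a codeword.


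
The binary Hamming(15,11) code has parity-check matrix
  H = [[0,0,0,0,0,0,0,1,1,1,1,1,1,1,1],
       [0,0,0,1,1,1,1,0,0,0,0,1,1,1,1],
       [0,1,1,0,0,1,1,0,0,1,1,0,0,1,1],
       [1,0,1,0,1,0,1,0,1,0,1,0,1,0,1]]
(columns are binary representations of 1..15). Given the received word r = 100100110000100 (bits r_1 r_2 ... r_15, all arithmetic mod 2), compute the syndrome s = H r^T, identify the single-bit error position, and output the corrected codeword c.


s = (0, 1, 1, 1)^T, error position = 7, corrected codeword c = 100100010000100

Compute s = H r^T mod 2 one row at a time:
  s_1 = 1 + 0 + 0 + 0 + 0 + 1 + 0 + 0 = 2 ≡ 0 (mod 2).
  s_2 = 1 + 0 + 0 + 1 + 0 + 1 + 0 + 0 = 3 ≡ 1 (mod 2).
  s_3 = 0 + 0 + 0 + 1 + 0 + 0 + 0 + 0 = 1 ≡ 1 (mod 2).
  s_4 = 1 + 0 + 0 + 1 + 0 + 0 + 1 + 0 = 3 ≡ 1 (mod 2).
s = (0, 1, 1, 1)^T — this equals column 7 of H (binary 0111), so error is at position 7.
Correct: flip bit 7 of r = 100100110000100 to get c = 100100010000100.


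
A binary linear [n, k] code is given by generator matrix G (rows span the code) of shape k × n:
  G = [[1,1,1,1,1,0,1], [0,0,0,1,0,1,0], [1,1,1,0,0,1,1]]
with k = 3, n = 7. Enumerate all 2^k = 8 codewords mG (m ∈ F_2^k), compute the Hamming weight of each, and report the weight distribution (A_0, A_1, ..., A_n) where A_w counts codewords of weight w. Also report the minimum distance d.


Weight distribution: A_0 = 1, A_1 = 1, A_2 = 1, A_3 = 1, A_5 = 2, A_6 = 2. Minimum distance d = 1.

Enumerate all 2^3 = 8 messages m ∈ F_2^3.
For each, compute codeword c = mG in F_2^7, then tally its weight.
  m = 000 → c = 0000000, weight = 0.
  m = 100 → c = 1111101, weight = 6.
  m = 010 → c = 0001010, weight = 2.
  m = 110 → c = 1110111, weight = 6.
  m = 001 → c = 1110011, weight = 5.
  m = 101 → c = 0001110, weight = 3.
  m = 011 → c = 1111001, weight = 5.
  m = 111 → c = 0000100, weight = 1.
Tally weights:
  weight 0: 1 codewords.
  weight 1: 1 codewords.
  weight 2: 1 codewords.
  weight 3: 1 codewords.
  weight 5: 2 codewords.
  weight 6: 2 codewords.
Minimum distance d = smallest w > 0 with A_w > 0 = 1.
Sanity: Σ A_w = 8 = 2^3 = 8 ✓.


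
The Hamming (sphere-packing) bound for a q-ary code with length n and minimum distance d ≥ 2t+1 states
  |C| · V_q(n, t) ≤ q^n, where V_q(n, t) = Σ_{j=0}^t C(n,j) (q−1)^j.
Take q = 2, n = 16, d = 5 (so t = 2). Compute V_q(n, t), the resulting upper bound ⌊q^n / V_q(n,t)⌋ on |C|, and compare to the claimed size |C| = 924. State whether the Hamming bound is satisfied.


V_q(n, t) = 137, q^n = 65536, Hamming bound = 478, |C| = 924 > bound (violated).

Step 1: Compute V_q(n, t) = Σ_{j=0}^2 C(n, j) (q−1)^j.
  j = 0: C(16,0)·(1)^0 = 1·1 = 1.
  j = 1: C(16,1)·(1)^1 = 16·1 = 16.
  j = 2: C(16,2)·(1)^2 = 120·1 = 120.
  V_q(n, t) = 1 + 16 + 120 = 137.
Step 2: q^n = 2^16 = 65536.
Step 3: Hamming bound ⌊q^n / V_q(n,t)⌋ = ⌊65536/137⌋ = 478.
Step 4: Compare |C| = 924 to 478: violated.
The claimed |C| lies above the Hamming bound, so no 2-ary code of length 16 with d ≥ 5 can have 924 codewords.


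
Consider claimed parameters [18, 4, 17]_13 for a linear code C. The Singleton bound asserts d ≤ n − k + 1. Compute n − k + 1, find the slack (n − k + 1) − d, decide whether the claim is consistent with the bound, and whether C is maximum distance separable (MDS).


Singleton RHS = n − k + 1 = 15, slack = -2, bound violated (no such code; not MDS).

Singleton bound: d ≤ n − k + 1.
Here n = 18, k = 4, so n − k + 1 = 15.
Given d = 17, check d ≤ 15: NO.
Slack = (n − k + 1) − d = -2.
The slack is negative: d = 17 exceeds n − k + 1 = 15 by 2, so the Singleton bound is violated and no linear [18, 4, 17]_13 code can exist. In particular it is not MDS (MDS requires d = n − k + 1 exactly).
Description: the claimed parameters are [18, 4, 17]_13; such a code would be impossible (violates the Singleton bound).


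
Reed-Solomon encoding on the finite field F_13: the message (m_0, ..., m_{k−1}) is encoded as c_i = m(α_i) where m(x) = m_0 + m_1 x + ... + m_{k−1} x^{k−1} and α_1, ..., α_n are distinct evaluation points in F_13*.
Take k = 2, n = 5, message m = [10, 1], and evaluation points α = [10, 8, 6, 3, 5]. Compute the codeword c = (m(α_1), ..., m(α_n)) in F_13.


c = [7, 5, 3, 0, 2]

Message polynomial: m(x) = 10 + 1·x (mod 13).
For each evaluation point α_i, compute m(α_i) mod 13:
  α_1 = 10: Horner steps 1 → 7, so m(10) = 7.
  α_2 = 8: Horner steps 1 → 5, so m(8) = 5.
  α_3 = 6: Horner steps 1 → 3, so m(6) = 3.
  α_4 = 3: Horner steps 1 → 0, so m(3) = 0.
  α_5 = 5: Horner steps 1 → 2, so m(5) = 2.
Codeword c = [7, 5, 3, 0, 2] ∈ F_13^5.


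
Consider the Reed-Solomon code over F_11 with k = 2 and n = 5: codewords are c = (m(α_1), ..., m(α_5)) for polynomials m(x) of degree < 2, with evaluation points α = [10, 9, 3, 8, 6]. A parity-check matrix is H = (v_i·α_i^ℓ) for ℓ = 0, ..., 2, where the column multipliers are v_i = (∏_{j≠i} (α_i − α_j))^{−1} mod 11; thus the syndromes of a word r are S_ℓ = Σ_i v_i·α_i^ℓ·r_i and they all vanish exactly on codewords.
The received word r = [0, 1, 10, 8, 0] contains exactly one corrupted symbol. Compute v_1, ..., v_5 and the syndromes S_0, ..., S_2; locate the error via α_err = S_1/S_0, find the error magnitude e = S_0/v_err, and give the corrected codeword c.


S = (6, 5, 6), error at position 1, error magnitude e = 6, c = [5, 1, 10, 8, 0].

Step 1: column multipliers v_i = (∏_{j≠i}(α_i − α_j))^{−1} mod 11.
  i = 1 (α = 10): (10−9)(10−3)(10−8)(10−6) = 1·7·2·4 = 56 ≡ 1, so v_1 = 1^{−1} = 1 (mod 11).
  i = 2 (α = 9): (9−10)(9−3)(9−8)(9−6) = (−1)·6·1·3 = −18 ≡ 4, so v_2 = 4^{−1} = 3 (mod 11).
  i = 3 (α = 3): (3−10)(3−9)(3−8)(3−6) = (−7)·(−6)·(−5)·(−3) = 630 ≡ 3, so v_3 = 3^{−1} = 4 (mod 11).
  i = 4 (α = 8): (8−10)(8−9)(8−3)(8−6) = (−2)·(−1)·5·2 = 20 ≡ 9, so v_4 = 9^{−1} = 5 (mod 11).
  i = 5 (α = 6): (6−10)(6−9)(6−3)(6−8) = (−4)·(−3)·3·(−2) = −72 ≡ 5, so v_5 = 5^{−1} = 9 (mod 11).
  v = [1, 3, 4, 5, 9].
Step 2: syndromes of r = [0, 1, 10, 8, 0] (all sums mod 11).
  S_0 = Σ v_i r_i = 1·0 + 3·1 + 4·10 + 5·8 + 9·0 = 83 ≡ 6.
  S_1 = Σ v_i α_i r_i = 1·10·0 + 3·9·1 + 4·3·10 + 5·8·8 + 9·6·0 = 467 ≡ 5.
  α_i^2 mod 11 = [1, 4, 9, 9, 3].
  S_2 = Σ v_i α_i^2 r_i = 1·1·0 + 3·4·1 + 4·9·10 + 5·9·8 + 9·3·0 = 732 ≡ 6.
  S = (6, 5, 6) ≠ 0, so r is not a codeword (an error is present).
Step 3: locate the error. For a single error e at position i, S_ℓ = v_i·e·α_i^ℓ, so α_err = S_1/S_0.
  S_0^{−1} = 6^{−1} = 2 (mod 11), so α_err = 5·2 = 10 ≡ 10 = α_1. Error position i = 1.
  Consistency check: S_2/S_1 = 6·9 = 54 ≡ 10 = α_err ✓ (single-error assumption holds).
Step 4: error magnitude e = S_0/v_1 = S_0·∏_{j≠1}(α_1 − α_j) = 6·1 = 6 ≡ 6 (mod 11).
Step 5: correct position 1: c_1 = r_1 − e = 0 − 6 ≡ 5 (mod 11). Hence c = [5, 1, 10, 8, 0].
  Check: interpolating c through the α_i gives m(x) = 9 + 4·x (degree < 2) with m(α_i) = c_i for every i, so c is indeed a codeword.


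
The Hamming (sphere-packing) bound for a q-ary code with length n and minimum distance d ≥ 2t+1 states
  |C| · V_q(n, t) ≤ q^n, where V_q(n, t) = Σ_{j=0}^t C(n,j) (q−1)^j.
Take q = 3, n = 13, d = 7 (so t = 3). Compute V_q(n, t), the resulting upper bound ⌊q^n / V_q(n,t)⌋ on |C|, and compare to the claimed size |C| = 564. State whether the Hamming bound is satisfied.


V_q(n, t) = 2627, q^n = 1594323, Hamming bound = 606, |C| = 564 ≤ bound (satisfied).

Step 1: Compute V_q(n, t) = Σ_{j=0}^3 C(n, j) (q−1)^j.
  j = 0: C(13,0)·(2)^0 = 1·1 = 1.
  j = 1: C(13,1)·(2)^1 = 13·2 = 26.
  j = 2: C(13,2)·(2)^2 = 78·4 = 312.
  j = 3: C(13,3)·(2)^3 = 286·8 = 2288.
  V_q(n, t) = 1 + 26 + 312 + 2288 = 2627.
Step 2: q^n = 3^13 = 1594323.
Step 3: Hamming bound ⌊q^n / V_q(n,t)⌋ = ⌊1594323/2627⌋ = 606.
Step 4: Compare |C| = 564 to 606: satisfied.
The claimed |C| lies below the Hamming bound.


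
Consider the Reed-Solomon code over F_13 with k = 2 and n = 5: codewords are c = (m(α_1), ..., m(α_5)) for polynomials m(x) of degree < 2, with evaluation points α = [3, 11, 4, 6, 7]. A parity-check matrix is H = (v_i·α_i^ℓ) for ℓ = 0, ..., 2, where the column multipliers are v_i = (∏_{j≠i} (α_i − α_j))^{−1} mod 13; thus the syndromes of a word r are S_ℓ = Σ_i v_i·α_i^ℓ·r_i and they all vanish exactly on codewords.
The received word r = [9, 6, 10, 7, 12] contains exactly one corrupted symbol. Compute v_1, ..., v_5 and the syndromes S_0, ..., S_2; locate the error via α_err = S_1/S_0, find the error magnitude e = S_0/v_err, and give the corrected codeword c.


S = (6, 5, 2), error at position 1, error magnitude e = 4, c = [5, 6, 10, 7, 12].

Step 1: column multipliers v_i = (∏_{j≠i}(α_i − α_j))^{−1} mod 13.
  i = 1 (α = 3): (3−11)(3−4)(3−6)(3−7) = (−8)·(−1)·(−3)·(−4) = 96 ≡ 5, so v_1 = 5^{−1} = 8 (mod 13).
  i = 2 (α = 11): (11−3)(11−4)(11−6)(11−7) = 8·7·5·4 = 1120 ≡ 2, so v_2 = 2^{−1} = 7 (mod 13).
  i = 3 (α = 4): (4−3)(4−11)(4−6)(4−7) = 1·(−7)·(−2)·(−3) = −42 ≡ 10, so v_3 = 10^{−1} = 4 (mod 13).
  i = 4 (α = 6): (6−3)(6−11)(6−4)(6−7) = 3·(−5)·2·(−1) = 30 ≡ 4, so v_4 = 4^{−1} = 10 (mod 13).
  i = 5 (α = 7): (7−3)(7−11)(7−4)(7−6) = 4·(−4)·3·1 = −48 ≡ 4, so v_5 = 4^{−1} = 10 (mod 13).
  v = [8, 7, 4, 10, 10].
Step 2: syndromes of r = [9, 6, 10, 7, 12] (all sums mod 13).
  S_0 = Σ v_i r_i = 8·9 + 7·6 + 4·10 + 10·7 + 10·12 = 344 ≡ 6.
  S_1 = Σ v_i α_i r_i = 8·3·9 + 7·11·6 + 4·4·10 + 10·6·7 + 10·7·12 = 2098 ≡ 5.
  α_i^2 mod 13 = [9, 4, 3, 10, 10].
  S_2 = Σ v_i α_i^2 r_i = 8·9·9 + 7·4·6 + 4·3·10 + 10·10·7 + 10·10·12 = 2836 ≡ 2.
  S = (6, 5, 2) ≠ 0, so r is not a codeword (an error is present).
Step 3: locate the error. For a single error e at position i, S_ℓ = v_i·e·α_i^ℓ, so α_err = S_1/S_0.
  S_0^{−1} = 6^{−1} = 11 (mod 13), so α_err = 5·11 = 55 ≡ 3 = α_1. Error position i = 1.
  Consistency check: S_2/S_1 = 2·8 = 16 ≡ 3 = α_err ✓ (single-error assumption holds).
Step 4: error magnitude e = S_0/v_1 = S_0·∏_{j≠1}(α_1 − α_j) = 6·5 = 30 ≡ 4 (mod 13).
Step 5: correct position 1: c_1 = r_1 − e = 9 − 4 ≡ 5 (mod 13). Hence c = [5, 6, 10, 7, 12].
  Check: interpolating c through the α_i gives m(x) = 3 + 5·x (degree < 2) with m(α_i) = c_i for every i, so c is indeed a codeword.


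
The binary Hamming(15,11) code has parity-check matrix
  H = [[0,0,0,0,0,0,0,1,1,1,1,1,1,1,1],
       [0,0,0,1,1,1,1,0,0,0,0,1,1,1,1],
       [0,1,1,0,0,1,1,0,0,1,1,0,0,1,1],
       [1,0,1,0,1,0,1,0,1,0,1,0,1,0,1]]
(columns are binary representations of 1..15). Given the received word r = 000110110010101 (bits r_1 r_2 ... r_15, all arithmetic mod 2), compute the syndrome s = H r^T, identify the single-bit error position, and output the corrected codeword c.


s = (0, 1, 1, 1)^T, error position = 7, corrected codeword c = 000110010010101

Compute s = H r^T mod 2 one row at a time:
  s_1 = 1 + 0 + 0 + 1 + 0 + 1 + 0 + 1 = 4 ≡ 0 (mod 2).
  s_2 = 1 + 1 + 0 + 1 + 0 + 1 + 0 + 1 = 5 ≡ 1 (mod 2).
  s_3 = 0 + 0 + 0 + 1 + 0 + 1 + 0 + 1 = 3 ≡ 1 (mod 2).
  s_4 = 0 + 0 + 1 + 1 + 0 + 1 + 1 + 1 = 5 ≡ 1 (mod 2).
s = (0, 1, 1, 1)^T — this equals column 7 of H (binary 0111), so error is at position 7.
Correct: flip bit 7 of r = 000110110010101 to get c = 000110010010101.


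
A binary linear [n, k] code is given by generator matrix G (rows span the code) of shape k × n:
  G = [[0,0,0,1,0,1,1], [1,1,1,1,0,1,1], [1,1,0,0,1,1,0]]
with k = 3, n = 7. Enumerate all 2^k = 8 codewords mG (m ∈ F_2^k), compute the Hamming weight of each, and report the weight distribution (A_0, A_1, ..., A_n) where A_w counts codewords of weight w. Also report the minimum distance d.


Weight distribution: A_0 = 1, A_3 = 3, A_4 = 2, A_5 = 1, A_6 = 1. Minimum distance d = 3.

Enumerate all 2^3 = 8 messages m ∈ F_2^3.
For each, compute codeword c = mG in F_2^7, then tally its weight.
  m = 000 → c = 0000000, weight = 0.
  m = 100 → c = 0001011, weight = 3.
  m = 010 → c = 1111011, weight = 6.
  m = 110 → c = 1110000, weight = 3.
  m = 001 → c = 1100110, weight = 4.
  m = 101 → c = 1101101, weight = 5.
  m = 011 → c = 0011101, weight = 4.
  m = 111 → c = 0010110, weight = 3.
Tally weights:
  weight 0: 1 codewords.
  weight 3: 3 codewords.
  weight 4: 2 codewords.
  weight 5: 1 codewords.
  weight 6: 1 codewords.
Minimum distance d = smallest w > 0 with A_w > 0 = 3.
Sanity: Σ A_w = 8 = 2^3 = 8 ✓.


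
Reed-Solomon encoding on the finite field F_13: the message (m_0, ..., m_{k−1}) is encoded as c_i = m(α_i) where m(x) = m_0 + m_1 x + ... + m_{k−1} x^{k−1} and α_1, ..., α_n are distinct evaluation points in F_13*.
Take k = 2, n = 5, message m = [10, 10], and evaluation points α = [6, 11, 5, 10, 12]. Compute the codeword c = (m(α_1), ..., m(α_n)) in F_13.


c = [5, 3, 8, 6, 0]

Message polynomial: m(x) = 10 + 10·x (mod 13).
For each evaluation point α_i, compute m(α_i) mod 13:
  α_1 = 6: Horner steps 10 → 5, so m(6) = 5.
  α_2 = 11: Horner steps 10 → 3, so m(11) = 3.
  α_3 = 5: Horner steps 10 → 8, so m(5) = 8.
  α_4 = 10: Horner steps 10 → 6, so m(10) = 6.
  α_5 = 12: Horner steps 10 → 0, so m(12) = 0.
Codeword c = [5, 3, 8, 6, 0] ∈ F_13^5.


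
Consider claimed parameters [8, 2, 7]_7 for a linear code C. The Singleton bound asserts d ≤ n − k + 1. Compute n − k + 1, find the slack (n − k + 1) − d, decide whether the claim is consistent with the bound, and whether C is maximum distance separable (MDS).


Singleton RHS = n − k + 1 = 7, slack = 0, bound satisfied, MDS.

Singleton bound: d ≤ n − k + 1.
Here n = 8, k = 2, so n − k + 1 = 7.
Given d = 7, check d ≤ 7: YES.
Slack = (n − k + 1) − d = 0.
The code is MDS (slack = 0).
Description: the claimed parameters are [8, 2, 7]_7; such a code would be MDS (meets Singleton bound).
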